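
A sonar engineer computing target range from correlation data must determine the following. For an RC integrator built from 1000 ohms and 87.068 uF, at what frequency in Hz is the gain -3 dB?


Cutoff frequency of a first-order RC filter:
fc = 1 / (2 * pi * R * C)
C = 87.068 uF = 8.7068e-05 F
fc = 1 / (2 * pi * 1000 * 8.7068e-05)
   = 1 / 0.54706437832551
   = 1.827938 Hz

1.827938 Hz


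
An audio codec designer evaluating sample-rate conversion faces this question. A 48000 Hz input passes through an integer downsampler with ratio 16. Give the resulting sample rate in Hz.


Decimation reduces the sample rate:
fs_out = fs_in / M
       = 48000 / 16
       = 3000.0 Hz

3000.0 Hz


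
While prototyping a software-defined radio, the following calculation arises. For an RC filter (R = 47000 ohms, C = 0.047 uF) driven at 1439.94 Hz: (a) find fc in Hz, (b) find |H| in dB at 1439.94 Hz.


Step 1 — cutoff frequency:
fc = 1 / (2*pi*R*C)
C = 0.047 uF = 4.7e-08 F
fc = 1 / (2*pi*47000*4.7e-08)
   = 72.0484 Hz

Step 2 — magnitude at f = 1439.94 Hz:
|H(f)| = 1 / sqrt(1 + (f/fc)^2)
f/fc = 1439.94 / 72.0484 = 19.985732
|H| = 1 / sqrt(1 + 399.429484) = 0.0499732
|H|_dB = 20*log10(0.0499732) = -26.03 dB

fc = 72.0484 Hz; |H(1439.94 Hz)| = -26.03 dB


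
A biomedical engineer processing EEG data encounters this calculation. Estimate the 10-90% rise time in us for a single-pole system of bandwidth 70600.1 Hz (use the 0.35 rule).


Rise time from bandwidth relationship:
tr = 0.35 / BW
   = 0.35 / 70600.1
   = 4.95750006e-06 s
   = 4.9575 us

4.9575 us


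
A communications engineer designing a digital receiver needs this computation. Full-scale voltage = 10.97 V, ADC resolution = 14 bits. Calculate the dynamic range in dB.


Dynamic range from full-scale to LSB:
V_min = V_max / 2^bits = 10.97 / 2^14
DR = 20 * log10(V_max / V_min)
   = 20 * log10(2^14)
   = 20 * 14 * log10(2)
   = 84.29 dB

84.29 dB


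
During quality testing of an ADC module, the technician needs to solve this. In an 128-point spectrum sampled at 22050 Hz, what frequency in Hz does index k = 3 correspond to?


Frequency of DFT bin k:
f_k = k * fs / N
    = 3 * 22050 / 128
    = 66150 / 128
    = 516.797 Hz

516.797 Hz


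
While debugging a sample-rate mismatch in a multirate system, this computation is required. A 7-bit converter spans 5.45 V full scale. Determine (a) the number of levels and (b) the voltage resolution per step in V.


Step 1 — number of quantization levels:
L = 2^N = 2^7 = 128

Step 2 — LSB step size:
delta = Vfs / L
      = 5.45 / 128
      = 0.04257813 V

Levels = 128; step size = 0.04257813 V


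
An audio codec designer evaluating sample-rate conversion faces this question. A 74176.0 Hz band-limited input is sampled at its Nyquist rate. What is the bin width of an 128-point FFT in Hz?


Step 1 — Nyquist sampling rate:
fs = 2 * fmax = 2 * 74176.0 = 148352.0 Hz

Step 2 — DFT bin spacing:
df = fs / N = 148352.0 / 128 = 1159.0 Hz

1159.0 Hz


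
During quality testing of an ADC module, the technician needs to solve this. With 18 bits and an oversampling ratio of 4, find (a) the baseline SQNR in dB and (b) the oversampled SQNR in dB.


Step 1 — baseline SQNR at Nyquist:
SQNR_base = 6.02*N + 1.76
          = 6.02*18 + 1.76
          = 110.12 dB

Step 2 — oversampling processing gain:
G = 10*log10(OSR) = 10*log10(4) = 6.02 dB

Step 3 — total:
SQNR_total = 110.12 + 6.02 = 116.14 dB

Base SQNR = 110.12 dB; oversampled SQNR = 116.14 dB


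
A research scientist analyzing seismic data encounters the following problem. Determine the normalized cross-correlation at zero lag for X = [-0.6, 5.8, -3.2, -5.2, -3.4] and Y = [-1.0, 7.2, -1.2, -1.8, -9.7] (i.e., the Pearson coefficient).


Pearson correlation coefficient (population):
r = cov(X,Y) / (std(X) * std(Y))
Mean X = -1.32, Mean Y = -1.3
Cov(X,Y) = 15.992
Std(X) = 3.850403, Std(Y) = 5.350888
r = 0.7762

0.7762


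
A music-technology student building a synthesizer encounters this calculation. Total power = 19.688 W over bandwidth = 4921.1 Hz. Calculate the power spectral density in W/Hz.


Power spectral density:
PSD = P / BW
    = 19.688 / 4921.1
    = 0.00400073 W/Hz

0.00400073 W/Hz


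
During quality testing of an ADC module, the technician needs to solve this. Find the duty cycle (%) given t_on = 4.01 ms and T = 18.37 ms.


Duty cycle as a percentage:
DC = (t_on / T) * 100
   = (4.01 / 18.37) * 100
   = 0.218291 * 100
   = 21.83 %

21.83 %


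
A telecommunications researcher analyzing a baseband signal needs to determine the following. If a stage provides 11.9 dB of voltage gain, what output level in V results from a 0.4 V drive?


Output voltage from dB gain:
V_out = V_in * 10^(gain_dB / 20)
      = 0.4 * 10^(11.9 / 20)
      = 0.4 * 3.935501
      = 1.5742 V

1.5742 V


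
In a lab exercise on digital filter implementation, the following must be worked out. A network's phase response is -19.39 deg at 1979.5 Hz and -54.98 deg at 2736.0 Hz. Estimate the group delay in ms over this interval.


Group delay from phase difference:
tau = -d(phi)/d(omega)
d(phi) = -35.59 deg = -0.621163 rad
d(omega) = 2*pi*(2736.0 - 1979.5) = 4753.2297 rad/s
tau = -(-0.621163) / 4753.2297
    = 0.1307 ms

0.1307 ms


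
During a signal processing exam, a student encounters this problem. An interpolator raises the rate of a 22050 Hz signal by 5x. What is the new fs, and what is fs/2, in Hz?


Step 1 — output sample rate after interpolation by L:
fs_out = L * fs_in = 5 * 22050 = 110250 Hz

Step 2 — Nyquist frequency of the output stream:
f_Nyq = fs_out / 2 = 110250 / 2 = 55125.0 Hz

fs_out = 110250 Hz; f_Nyquist = 55125.0 Hz


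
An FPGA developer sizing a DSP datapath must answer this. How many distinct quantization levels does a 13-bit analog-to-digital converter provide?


Number of quantization levels = 2^N
= 2^13
= 8192

8192


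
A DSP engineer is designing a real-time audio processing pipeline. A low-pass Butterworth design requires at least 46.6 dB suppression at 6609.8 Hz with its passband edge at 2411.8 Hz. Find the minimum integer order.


Butterworth filter order formula:
n = log10(10^(A/10) - 1) / (2 * log10(f_stop/f_pass))
10^(46.6/10) - 1 = 45707.819
f_stop/f_pass = 6609.8 / 2411.8 = 2.7406
n = 5.3215 -> ceil = 6

6


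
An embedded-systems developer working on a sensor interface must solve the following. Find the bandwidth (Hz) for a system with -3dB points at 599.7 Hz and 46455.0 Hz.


Bandwidth is the difference of -3dB frequencies:
BW = f_high - f_low
   = 46455.0 - 599.7
   = 45855.3 Hz

45855.3 Hz


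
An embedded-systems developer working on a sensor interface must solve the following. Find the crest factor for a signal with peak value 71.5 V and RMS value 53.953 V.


Crest factor is the ratio of peak to RMS:
CF = V_peak / V_rms
   = 71.5 / 53.953
   = 1.3252

1.3252


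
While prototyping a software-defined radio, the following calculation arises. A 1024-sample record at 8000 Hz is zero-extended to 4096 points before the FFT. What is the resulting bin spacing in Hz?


Frequency resolution after zero-padding:
N_padded = 1024 * 4 = 4096
df = fs / N_padded
   = 8000 / 4096
   = 1.9531 Hz

1.9531 Hz


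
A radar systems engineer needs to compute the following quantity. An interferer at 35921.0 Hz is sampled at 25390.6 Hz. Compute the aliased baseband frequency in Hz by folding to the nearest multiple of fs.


Compute the nearest integer multiple of fs to the signal:
n = round(35921.0 / 25390.6) = 1
f_alias = |35921.0 - 1 * 25390.6|
        = |35921.0 - 25390.6|
        = 10530.4 Hz

10530.4


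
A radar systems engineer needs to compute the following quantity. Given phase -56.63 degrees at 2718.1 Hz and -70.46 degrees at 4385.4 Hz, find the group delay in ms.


Group delay from phase difference:
tau = -d(phi)/d(omega)
d(phi) = -13.83 deg = -0.241379 rad
d(omega) = 2*pi*(4385.4 - 2718.1) = 10475.9549 rad/s
tau = -(-0.241379) / 10475.9549
    = 0.023 ms

0.023 ms


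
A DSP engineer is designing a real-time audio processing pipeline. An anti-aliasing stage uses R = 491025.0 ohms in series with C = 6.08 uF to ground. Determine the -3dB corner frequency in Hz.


Cutoff frequency of a first-order RC filter:
fc = 1 / (2 * pi * R * C)
C = 6.08 uF = 6.08e-06 F
fc = 1 / (2 * pi * 491025.0 * 6.08e-06)
   = 1 / 18.758022477984
   = 0.053311 Hz

0.053311 Hz


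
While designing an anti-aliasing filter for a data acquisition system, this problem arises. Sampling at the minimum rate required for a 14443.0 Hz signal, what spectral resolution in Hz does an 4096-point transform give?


Step 1 — Nyquist sampling rate:
fs = 2 * fmax = 2 * 14443.0 = 28886.0 Hz

Step 2 — DFT bin spacing:
df = fs / N = 28886.0 / 4096 = 7.0522 Hz

7.0522 Hz


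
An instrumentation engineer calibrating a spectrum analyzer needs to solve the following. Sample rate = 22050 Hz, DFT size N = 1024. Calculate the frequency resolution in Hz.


DFT frequency resolution:
df = fs / N
   = 22050 / 1024
   = 21.5332 Hz

21.5332 Hz


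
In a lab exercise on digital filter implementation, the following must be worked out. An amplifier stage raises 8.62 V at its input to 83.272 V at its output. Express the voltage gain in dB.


Voltage gain in dB:
G = 20 * log10(Vout / Vin)
  = 20 * log10(83.272 / 8.62)
  = 20 * log10(9.660325)
  = 20 * 0.984992
  = 19.7 dB

19.7 dB


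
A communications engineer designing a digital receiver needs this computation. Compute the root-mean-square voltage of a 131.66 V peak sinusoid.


RMS voltage for a sinusoidal waveform:
V_rms = V_peak / sqrt(2)
      = 131.66 / 1.414214
      = 93.098 V

93.098 V


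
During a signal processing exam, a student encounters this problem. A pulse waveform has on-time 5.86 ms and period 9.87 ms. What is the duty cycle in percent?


Duty cycle as a percentage:
DC = (t_on / T) * 100
   = (5.86 / 9.87) * 100
   = 0.593718 * 100
   = 59.37 %

59.37 %


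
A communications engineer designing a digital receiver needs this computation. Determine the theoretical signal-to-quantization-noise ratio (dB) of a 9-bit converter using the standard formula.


Theoretical SNR for a full-scale sinusoid:
SNR = 6.02 * N + 1.76
    = 6.02 * 9 + 1.76
    = 54.18 + 1.76
    = 55.94 dB

55.94 dB


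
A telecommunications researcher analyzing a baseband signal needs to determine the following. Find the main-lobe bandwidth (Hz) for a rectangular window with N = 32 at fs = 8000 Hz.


Main lobe width for a rectangular window:
Width = 2 * fs / N
      = 2 * 8000 / 32
      = 16000 / 32
      = 500.0 Hz

500.0 Hz


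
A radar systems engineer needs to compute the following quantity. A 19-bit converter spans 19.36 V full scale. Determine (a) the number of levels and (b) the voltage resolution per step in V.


Step 1 — number of quantization levels:
L = 2^N = 2^19 = 524288

Step 2 — LSB step size:
delta = Vfs / L
      = 19.36 / 524288
      = 3.693e-05 V

Levels = 524288; step size = 3.693e-05 V


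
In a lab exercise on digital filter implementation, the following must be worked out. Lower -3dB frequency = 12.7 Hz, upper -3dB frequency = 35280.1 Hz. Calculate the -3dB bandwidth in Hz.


Bandwidth is the difference of -3dB frequencies:
BW = f_high - f_low
   = 35280.1 - 12.7
   = 35267.4 Hz

35267.4 Hz


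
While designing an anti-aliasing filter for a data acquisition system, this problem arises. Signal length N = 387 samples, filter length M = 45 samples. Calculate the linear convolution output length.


Linear convolution output length:
L = N + M - 1
  = 387 + 45 - 1
  = 431 samples

431


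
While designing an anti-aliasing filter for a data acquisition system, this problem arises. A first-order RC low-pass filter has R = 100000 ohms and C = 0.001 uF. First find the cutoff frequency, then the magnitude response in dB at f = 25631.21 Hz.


Step 1 — cutoff frequency:
fc = 1 / (2*pi*R*C)
C = 0.001 uF = 1e-09 F
fc = 1 / (2*pi*100000*1e-09)
   = 1591.549 Hz

Step 2 — magnitude at f = 25631.21 Hz:
|H(f)| = 1 / sqrt(1 + (f/fc)^2)
f/fc = 25631.21 / 1591.549 = 16.104569
|H| = 1 / sqrt(1 + 259.357143) = 0.0619748
|H|_dB = 20*log10(0.0619748) = -24.16 dB

fc = 1591.549 Hz; |H(25631.21 Hz)| = -24.16 dB


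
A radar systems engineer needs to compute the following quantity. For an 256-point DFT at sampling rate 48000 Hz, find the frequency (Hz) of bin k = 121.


Frequency of DFT bin k:
f_k = k * fs / N
    = 121 * 48000 / 256
    = 5808000 / 256
    = 22687.5 Hz

22687.5 Hz


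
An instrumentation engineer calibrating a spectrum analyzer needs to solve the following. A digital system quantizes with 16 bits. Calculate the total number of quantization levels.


Number of quantization levels = 2^N
= 2^16
= 65536

65536


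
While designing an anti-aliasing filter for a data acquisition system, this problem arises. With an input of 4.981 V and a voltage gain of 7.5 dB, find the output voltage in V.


Output voltage from dB gain:
V_out = V_in * 10^(gain_dB / 20)
      = 4.981 * 10^(7.5 / 20)
      = 4.981 * 2.371374
      = 11.8118 V

11.8118 V


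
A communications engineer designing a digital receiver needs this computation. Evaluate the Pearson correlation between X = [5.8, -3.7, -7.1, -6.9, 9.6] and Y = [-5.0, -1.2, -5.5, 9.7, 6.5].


Pearson correlation coefficient (population):
r = cov(X,Y) / (std(X) * std(Y))
Mean X = -0.46, Mean Y = 0.9
Cov(X,Y) = 2.406
Std(X) = 6.876802, Std(Y) = 6.147845
r = 0.0569

0.0569


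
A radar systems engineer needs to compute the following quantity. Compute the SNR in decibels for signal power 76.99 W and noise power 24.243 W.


SNR in decibels:
SNR = 10 * log10(Ps / Pn)
    = 10 * log10(76.99 / 24.243)
    = 10 * log10(3.1758)
    = 10 * 0.5018
    = 5.02 dB

5.02 dB


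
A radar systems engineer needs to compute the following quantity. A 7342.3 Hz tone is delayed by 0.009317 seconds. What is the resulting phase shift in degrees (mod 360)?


Phase shift from frequency and time delay:
phi = 360 * f * t_delay
    = 360 * 7342.3 * 0.009317
    = 24626.96 degrees
    mod 360 = 146.96 degrees

146.96 degrees


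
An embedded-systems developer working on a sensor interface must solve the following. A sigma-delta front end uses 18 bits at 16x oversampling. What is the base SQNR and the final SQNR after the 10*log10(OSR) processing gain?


Step 1 — baseline SQNR at Nyquist:
SQNR_base = 6.02*N + 1.76
          = 6.02*18 + 1.76
          = 110.12 dB

Step 2 — oversampling processing gain:
G = 10*log10(OSR) = 10*log10(16) = 12.04 dB

Step 3 — total:
SQNR_total = 110.12 + 12.04 = 122.16 dB

Base SQNR = 110.12 dB; oversampled SQNR = 122.16 dB


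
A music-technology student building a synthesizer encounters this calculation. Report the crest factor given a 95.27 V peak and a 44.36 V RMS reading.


Crest factor is the ratio of peak to RMS:
CF = V_peak / V_rms
   = 95.27 / 44.36
   = 2.1477

2.1477


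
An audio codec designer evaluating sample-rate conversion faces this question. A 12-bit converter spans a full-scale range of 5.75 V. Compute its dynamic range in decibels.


Dynamic range from full-scale to LSB:
V_min = V_max / 2^bits = 5.75 / 2^12
DR = 20 * log10(V_max / V_min)
   = 20 * log10(2^12)
   = 20 * 12 * log10(2)
   = 72.25 dB

72.25 dB


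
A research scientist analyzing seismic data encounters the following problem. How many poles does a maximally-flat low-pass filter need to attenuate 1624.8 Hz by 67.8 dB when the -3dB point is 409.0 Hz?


Butterworth filter order formula:
n = log10(10^(A/10) - 1) / (2 * log10(f_stop/f_pass))
10^(67.8/10) - 1 = 6025594.8607
f_stop/f_pass = 1624.8 / 409.0 = 3.9726
n = 5.6587 -> ceil = 6

6


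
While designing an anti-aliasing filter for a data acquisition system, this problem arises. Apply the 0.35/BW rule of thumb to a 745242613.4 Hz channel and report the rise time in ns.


Rise time from bandwidth relationship:
tr = 0.35 / BW
   = 0.35 / 745242613.4
   = 4.69645715e-10 s
   = 0.4696 ns

0.4696 ns


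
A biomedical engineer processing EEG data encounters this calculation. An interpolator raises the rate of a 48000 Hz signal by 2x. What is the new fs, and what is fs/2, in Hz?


Step 1 — output sample rate after interpolation by L:
fs_out = L * fs_in = 2 * 48000 = 96000 Hz

Step 2 — Nyquist frequency of the output stream:
f_Nyq = fs_out / 2 = 96000 / 2 = 48000.0 Hz

fs_out = 96000 Hz; f_Nyquist = 48000.0 Hz


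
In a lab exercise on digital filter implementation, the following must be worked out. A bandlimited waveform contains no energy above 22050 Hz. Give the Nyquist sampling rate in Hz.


The Nyquist rate is twice the maximum frequency component.
fs_min = 2 * fmax
      = 2 * 22050
      = 44100 Hz

44100


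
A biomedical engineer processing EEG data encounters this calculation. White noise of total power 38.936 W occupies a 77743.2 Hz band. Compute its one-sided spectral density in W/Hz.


Power spectral density:
PSD = P / BW
    = 38.936 / 77743.2
    = 0.00050083 W/Hz

0.00050083 W/Hz


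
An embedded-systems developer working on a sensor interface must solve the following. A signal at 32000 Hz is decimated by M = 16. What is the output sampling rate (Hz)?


Decimation reduces the sample rate:
fs_out = fs_in / M
       = 32000 / 16
       = 2000.0 Hz

2000.0 Hz


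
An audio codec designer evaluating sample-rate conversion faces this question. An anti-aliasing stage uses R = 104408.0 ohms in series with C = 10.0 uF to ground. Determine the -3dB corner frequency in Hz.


Cutoff frequency of a first-order RC filter:
fc = 1 / (2 * pi * R * C)
C = 10.0 uF = 1e-05 F
fc = 1 / (2 * pi * 104408.0 * 1e-05)
   = 1 / 6.5601481155201
   = 0.152436 Hz

0.152436 Hz


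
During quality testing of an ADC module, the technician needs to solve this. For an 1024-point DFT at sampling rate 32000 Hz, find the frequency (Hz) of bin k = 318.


Frequency of DFT bin k:
f_k = k * fs / N
    = 318 * 32000 / 1024
    = 10176000 / 1024
    = 9937.5 Hz

9937.5 Hz


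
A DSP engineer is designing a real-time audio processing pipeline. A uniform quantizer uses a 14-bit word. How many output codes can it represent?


Number of quantization levels = 2^N
= 2^14
= 16384

16384


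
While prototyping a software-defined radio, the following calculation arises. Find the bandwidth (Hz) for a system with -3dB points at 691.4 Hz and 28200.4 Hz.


Bandwidth is the difference of -3dB frequencies:
BW = f_high - f_low
   = 28200.4 - 691.4
   = 27509.0 Hz

27509.0 Hz


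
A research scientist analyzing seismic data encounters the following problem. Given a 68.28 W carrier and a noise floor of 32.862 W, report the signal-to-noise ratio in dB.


SNR in decibels:
SNR = 10 * log10(Ps / Pn)
    = 10 * log10(68.28 / 32.862)
    = 10 * log10(2.0778)
    = 10 * 0.3176
    = 3.18 dB

3.18 dB


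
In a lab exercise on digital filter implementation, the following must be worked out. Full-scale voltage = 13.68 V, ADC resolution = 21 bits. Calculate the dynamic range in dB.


Dynamic range from full-scale to LSB:
V_min = V_max / 2^bits = 13.68 / 2^21
DR = 20 * log10(V_max / V_min)
   = 20 * log10(2^21)
   = 20 * 21 * log10(2)
   = 126.43 dB

126.43 dB


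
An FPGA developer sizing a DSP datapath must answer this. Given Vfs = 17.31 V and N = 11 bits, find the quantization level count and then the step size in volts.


Step 1 — number of quantization levels:
L = 2^N = 2^11 = 2048

Step 2 — LSB step size:
delta = Vfs / L
      = 17.31 / 2048
      = 0.00845215 V

Levels = 2048; step size = 0.00845215 V


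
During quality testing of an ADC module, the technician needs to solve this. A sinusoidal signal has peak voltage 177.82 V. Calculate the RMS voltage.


RMS voltage for a sinusoidal waveform:
V_rms = V_peak / sqrt(2)
      = 177.82 / 1.414214
      = 125.738 V

125.738 V


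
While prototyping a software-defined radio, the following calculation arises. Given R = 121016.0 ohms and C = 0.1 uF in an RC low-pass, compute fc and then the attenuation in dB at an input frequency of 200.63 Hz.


Step 1 — cutoff frequency:
fc = 1 / (2*pi*R*C)
C = 0.1 uF = 1e-07 F
fc = 1 / (2*pi*121016.0*1e-07)
   = 13.1516 Hz

Step 2 — magnitude at f = 200.63 Hz:
|H(f)| = 1 / sqrt(1 + (f/fc)^2)
f/fc = 200.63 / 13.1516 = 15.255178
|H| = 1 / sqrt(1 + 232.720456) = 0.0654111
|H|_dB = 20*log10(0.0654111) = -23.69 dB

fc = 13.1516 Hz; |H(200.63 Hz)| = -23.69 dB


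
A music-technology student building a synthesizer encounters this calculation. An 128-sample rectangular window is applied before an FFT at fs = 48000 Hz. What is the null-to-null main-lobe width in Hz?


Main lobe width for a rectangular window:
Width = 2 * fs / N
      = 2 * 48000 / 128
      = 96000 / 128
      = 750.0 Hz

750.0 Hz


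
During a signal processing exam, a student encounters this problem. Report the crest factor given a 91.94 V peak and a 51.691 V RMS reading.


Crest factor is the ratio of peak to RMS:
CF = V_peak / V_rms
   = 91.94 / 51.691
   = 1.7786

1.7786


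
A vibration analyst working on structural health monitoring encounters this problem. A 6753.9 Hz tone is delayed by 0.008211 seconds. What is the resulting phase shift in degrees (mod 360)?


Phase shift from frequency and time delay:
phi = 360 * f * t_delay
    = 360 * 6753.9 * 0.008211
    = 19964.26 degrees
    mod 360 = 164.26 degrees

164.26 degrees


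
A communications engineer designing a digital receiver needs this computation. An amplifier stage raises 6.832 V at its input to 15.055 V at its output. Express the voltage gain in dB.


Voltage gain in dB:
G = 20 * log10(Vout / Vin)
  = 20 * log10(15.055 / 6.832)
  = 20 * log10(2.203601)
  = 20 * 0.343133
  = 6.86 dB

6.86 dB


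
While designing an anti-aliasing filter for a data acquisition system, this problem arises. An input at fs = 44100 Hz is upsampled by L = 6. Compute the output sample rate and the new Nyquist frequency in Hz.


Step 1 — output sample rate after interpolation by L:
fs_out = L * fs_in = 6 * 44100 = 264600 Hz

Step 2 — Nyquist frequency of the output stream:
f_Nyq = fs_out / 2 = 264600 / 2 = 132300.0 Hz

fs_out = 264600 Hz; f_Nyquist = 132300.0 Hz


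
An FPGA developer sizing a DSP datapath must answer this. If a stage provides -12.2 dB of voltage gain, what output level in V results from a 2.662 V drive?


Output voltage from dB gain:
V_out = V_in * 10^(gain_dB / 20)
      = 2.662 * 10^(-12.2 / 20)
      = 2.662 * 0.245471
      = 0.6534 V

0.6534 V


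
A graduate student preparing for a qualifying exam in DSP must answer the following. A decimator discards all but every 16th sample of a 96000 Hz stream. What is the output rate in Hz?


Decimation reduces the sample rate:
fs_out = fs_in / M
       = 96000 / 16
       = 6000.0 Hz

6000.0 Hz


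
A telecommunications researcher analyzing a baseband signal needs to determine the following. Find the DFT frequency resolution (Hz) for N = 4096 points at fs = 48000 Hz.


DFT frequency resolution:
df = fs / N
   = 48000 / 4096
   = 11.7188 Hz

11.7188 Hz


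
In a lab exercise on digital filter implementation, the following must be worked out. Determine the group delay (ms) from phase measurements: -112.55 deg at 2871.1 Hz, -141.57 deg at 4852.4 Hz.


Group delay from phase difference:
tau = -d(phi)/d(omega)
d(phi) = -29.02 deg = -0.506495 rad
d(omega) = 2*pi*(4852.4 - 2871.1) = 12448.875 rad/s
tau = -(-0.506495) / 12448.875
    = 0.0407 ms

0.0407 ms


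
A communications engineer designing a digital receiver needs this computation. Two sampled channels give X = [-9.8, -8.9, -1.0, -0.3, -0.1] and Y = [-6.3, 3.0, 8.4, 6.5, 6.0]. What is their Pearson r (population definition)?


Pearson correlation coefficient (population):
r = cov(X,Y) / (std(X) * std(Y))
Mean X = -4.02, Mean Y = 3.52
Cov(X,Y) = 18.9684
Std(X) = 4.371453, Std(Y) = 5.206688
r = 0.8334

0.8334


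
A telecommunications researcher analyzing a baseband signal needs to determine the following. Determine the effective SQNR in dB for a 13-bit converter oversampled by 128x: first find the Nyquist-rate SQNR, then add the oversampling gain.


Step 1 — baseline SQNR at Nyquist:
SQNR_base = 6.02*N + 1.76
          = 6.02*13 + 1.76
          = 80.02 dB

Step 2 — oversampling processing gain:
G = 10*log10(OSR) = 10*log10(128) = 21.07 dB

Step 3 — total:
SQNR_total = 80.02 + 21.07 = 101.09 dB

Base SQNR = 80.02 dB; oversampled SQNR = 101.09 dB


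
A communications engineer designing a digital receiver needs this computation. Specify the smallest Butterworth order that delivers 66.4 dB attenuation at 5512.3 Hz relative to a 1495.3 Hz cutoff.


Butterworth filter order formula:
n = log10(10^(A/10) - 1) / (2 * log10(f_stop/f_pass))
10^(66.4/10) - 1 = 4365157.3224
f_stop/f_pass = 5512.3 / 1495.3 = 3.6864
n = 5.8595 -> ceil = 6

6


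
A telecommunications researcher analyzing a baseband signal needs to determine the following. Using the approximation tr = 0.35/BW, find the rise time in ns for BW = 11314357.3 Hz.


Rise time from bandwidth relationship:
tr = 0.35 / BW
   = 0.35 / 11314357.3
   = 3.093414771e-08 s
   = 30.9341 ns

30.9341 ns


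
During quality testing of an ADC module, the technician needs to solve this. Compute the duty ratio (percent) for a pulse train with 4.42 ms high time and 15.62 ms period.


Duty cycle as a percentage:
DC = (t_on / T) * 100
   = (4.42 / 15.62) * 100
   = 0.282971 * 100
   = 28.3 %

28.3 %


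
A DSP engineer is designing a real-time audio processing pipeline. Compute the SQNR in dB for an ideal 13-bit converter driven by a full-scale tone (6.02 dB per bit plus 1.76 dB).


Theoretical SNR for a full-scale sinusoid:
SNR = 6.02 * N + 1.76
    = 6.02 * 13 + 1.76
    = 78.26 + 1.76
    = 80.02 dB

80.02 dB


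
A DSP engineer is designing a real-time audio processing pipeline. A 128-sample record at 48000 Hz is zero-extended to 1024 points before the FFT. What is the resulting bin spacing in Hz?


Frequency resolution after zero-padding:
N_padded = 128 * 8 = 1024
df = fs / N_padded
   = 48000 / 1024
   = 46.875 Hz

46.875 Hz


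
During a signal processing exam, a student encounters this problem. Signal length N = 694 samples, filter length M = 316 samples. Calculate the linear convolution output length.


Linear convolution output length:
L = N + M - 1
  = 694 + 316 - 1
  = 1009 samples

1009


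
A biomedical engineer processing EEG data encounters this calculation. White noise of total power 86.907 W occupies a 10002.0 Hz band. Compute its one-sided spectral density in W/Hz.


Power spectral density:
PSD = P / BW
    = 86.907 / 10002.0
    = 0.00868896 W/Hz

0.00868896 W/Hz


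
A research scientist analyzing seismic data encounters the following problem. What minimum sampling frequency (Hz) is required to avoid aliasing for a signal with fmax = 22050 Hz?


The Nyquist rate is twice the maximum frequency component.
fs_min = 2 * fmax
      = 2 * 22050
      = 44100 Hz

44100


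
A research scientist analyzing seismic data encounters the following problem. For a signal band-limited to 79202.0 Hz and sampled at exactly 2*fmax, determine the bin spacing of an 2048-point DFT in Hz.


Step 1 — Nyquist sampling rate:
fs = 2 * fmax = 2 * 79202.0 = 158404.0 Hz

Step 2 — DFT bin spacing:
df = fs / N = 158404.0 / 2048 = 77.3457 Hz

77.3457 Hz


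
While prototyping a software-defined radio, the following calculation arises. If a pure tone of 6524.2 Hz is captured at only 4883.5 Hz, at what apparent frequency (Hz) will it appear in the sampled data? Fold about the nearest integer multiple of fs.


Compute the nearest integer multiple of fs to the signal:
n = round(6524.2 / 4883.5) = 1
f_alias = |6524.2 - 1 * 4883.5|
        = |6524.2 - 4883.5|
        = 1640.7 Hz

1640.7


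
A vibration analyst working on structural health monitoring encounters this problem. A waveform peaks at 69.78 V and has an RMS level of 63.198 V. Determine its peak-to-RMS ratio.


Crest factor is the ratio of peak to RMS:
CF = V_peak / V_rms
   = 69.78 / 63.198
   = 1.1041

1.1041


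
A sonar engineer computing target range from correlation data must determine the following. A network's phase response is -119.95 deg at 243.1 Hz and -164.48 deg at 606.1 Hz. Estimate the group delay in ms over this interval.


Group delay from phase difference:
tau = -d(phi)/d(omega)
d(phi) = -44.53 deg = -0.777195 rad
d(omega) = 2*pi*(606.1 - 243.1) = 2280.7963 rad/s
tau = -(-0.777195) / 2280.7963
    = 0.3408 ms

0.3408 ms


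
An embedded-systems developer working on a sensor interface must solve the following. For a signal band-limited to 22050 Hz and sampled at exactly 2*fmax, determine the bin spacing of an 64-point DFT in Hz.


Step 1 — Nyquist sampling rate:
fs = 2 * fmax = 2 * 22050 = 44100 Hz

Step 2 — DFT bin spacing:
df = fs / N = 44100 / 64 = 689.0625 Hz

689.0625 Hz


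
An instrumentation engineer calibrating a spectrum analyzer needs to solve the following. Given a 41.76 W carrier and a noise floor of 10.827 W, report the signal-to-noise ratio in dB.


SNR in decibels:
SNR = 10 * log10(Ps / Pn)
    = 10 * log10(41.76 / 10.827)
    = 10 * log10(3.857)
    = 10 * 0.5863
    = 5.86 dB

5.86 dB


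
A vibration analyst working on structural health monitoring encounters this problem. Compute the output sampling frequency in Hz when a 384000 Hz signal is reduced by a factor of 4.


Decimation reduces the sample rate:
fs_out = fs_in / M
       = 384000 / 4
       = 96000.0 Hz

96000.0 Hz


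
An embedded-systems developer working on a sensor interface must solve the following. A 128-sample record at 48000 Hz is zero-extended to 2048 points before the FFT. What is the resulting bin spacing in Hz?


Frequency resolution after zero-padding:
N_padded = 128 * 16 = 2048
df = fs / N_padded
   = 48000 / 2048
   = 23.4375 Hz

23.4375 Hz


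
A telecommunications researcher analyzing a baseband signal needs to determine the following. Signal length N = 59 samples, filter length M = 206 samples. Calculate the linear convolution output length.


Linear convolution output length:
L = N + M - 1
  = 59 + 206 - 1
  = 264 samples

264


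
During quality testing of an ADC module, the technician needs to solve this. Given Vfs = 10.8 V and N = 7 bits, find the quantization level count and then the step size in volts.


Step 1 — number of quantization levels:
L = 2^N = 2^7 = 128

Step 2 — LSB step size:
delta = Vfs / L
      = 10.8 / 128
      = 0.084375 V

Levels = 128; step size = 0.084375 V


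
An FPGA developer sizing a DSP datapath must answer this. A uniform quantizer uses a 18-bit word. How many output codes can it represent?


Number of quantization levels = 2^N
= 2^18
= 262144

262144


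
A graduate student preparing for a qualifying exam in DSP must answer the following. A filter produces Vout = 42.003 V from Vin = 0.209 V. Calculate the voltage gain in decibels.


Voltage gain in dB:
G = 20 * log10(Vout / Vin)
  = 20 * log10(42.003 / 0.209)
  = 20 * log10(200.971292)
  = 20 * 2.303134
  = 46.06 dB

46.06 dB


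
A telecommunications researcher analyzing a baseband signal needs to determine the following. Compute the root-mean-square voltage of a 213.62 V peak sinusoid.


RMS voltage for a sinusoidal waveform:
V_rms = V_peak / sqrt(2)
      = 213.62 / 1.414214
      = 151.052 V

151.052 V


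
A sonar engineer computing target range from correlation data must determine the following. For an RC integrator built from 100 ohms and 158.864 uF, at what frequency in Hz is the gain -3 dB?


Cutoff frequency of a first-order RC filter:
fc = 1 / (2 * pi * R * C)
C = 158.864 uF = 0.000158864 F
fc = 1 / (2 * pi * 100 * 0.000158864)
   = 1 / 0.099817195063978
   = 10.018314 Hz

10.018314 Hz


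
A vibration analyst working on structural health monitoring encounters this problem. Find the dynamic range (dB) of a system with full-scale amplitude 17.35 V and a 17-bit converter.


Dynamic range from full-scale to LSB:
V_min = V_max / 2^bits = 17.35 / 2^17
DR = 20 * log10(V_max / V_min)
   = 20 * log10(2^17)
   = 20 * 17 * log10(2)
   = 102.35 dB

102.35 dB


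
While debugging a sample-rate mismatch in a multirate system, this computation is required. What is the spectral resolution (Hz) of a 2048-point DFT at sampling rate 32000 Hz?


DFT frequency resolution:
df = fs / N
   = 32000 / 2048
   = 15.625 Hz

15.625 Hz


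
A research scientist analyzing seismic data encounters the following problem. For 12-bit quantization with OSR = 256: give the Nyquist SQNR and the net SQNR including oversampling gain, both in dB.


Step 1 — baseline SQNR at Nyquist:
SQNR_base = 6.02*N + 1.76
          = 6.02*12 + 1.76
          = 74.0 dB

Step 2 — oversampling processing gain:
G = 10*log10(OSR) = 10*log10(256) = 24.08 dB

Step 3 — total:
SQNR_total = 74.0 + 24.08 = 98.08 dB

Base SQNR = 74.0 dB; oversampled SQNR = 98.08 dB


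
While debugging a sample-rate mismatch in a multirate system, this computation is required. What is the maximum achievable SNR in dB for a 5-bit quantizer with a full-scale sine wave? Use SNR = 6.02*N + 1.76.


Theoretical SNR for a full-scale sinusoid:
SNR = 6.02 * N + 1.76
    = 6.02 * 5 + 1.76
    = 30.1 + 1.76
    = 31.86 dB

31.86 dB


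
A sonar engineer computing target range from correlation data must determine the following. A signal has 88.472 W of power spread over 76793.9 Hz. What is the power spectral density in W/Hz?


Power spectral density:
PSD = P / BW
    = 88.472 / 76793.9
    = 0.00115207 W/Hz

0.00115207 W/Hz


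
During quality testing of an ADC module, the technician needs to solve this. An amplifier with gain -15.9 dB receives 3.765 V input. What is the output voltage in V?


Output voltage from dB gain:
V_out = V_in * 10^(gain_dB / 20)
      = 3.765 * 10^(-15.9 / 20)
      = 3.765 * 0.160325
      = 0.6036 V

0.6036 V


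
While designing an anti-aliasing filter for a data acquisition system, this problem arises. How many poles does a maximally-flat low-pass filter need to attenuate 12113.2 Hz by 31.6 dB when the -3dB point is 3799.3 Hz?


Butterworth filter order formula:
n = log10(10^(A/10) - 1) / (2 * log10(f_stop/f_pass))
10^(31.6/10) - 1 = 1444.4398
f_stop/f_pass = 12113.2 / 3799.3 = 3.1883
n = 3.1374 -> ceil = 4

4


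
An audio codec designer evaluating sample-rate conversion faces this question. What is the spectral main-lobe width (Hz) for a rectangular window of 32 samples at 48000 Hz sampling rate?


Main lobe width for a rectangular window:
Width = 2 * fs / N
      = 2 * 48000 / 32
      = 96000 / 32
      = 3000.0 Hz

3000.0 Hz


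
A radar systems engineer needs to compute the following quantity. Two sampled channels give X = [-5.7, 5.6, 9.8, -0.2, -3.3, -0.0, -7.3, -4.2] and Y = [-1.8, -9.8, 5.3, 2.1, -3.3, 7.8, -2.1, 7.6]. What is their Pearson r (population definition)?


Pearson correlation coefficient (population):
r = cov(X,Y) / (std(X) * std(Y))
Mean X = -0.6625, Mean Y = 0.725
Cov(X,Y) = 0.630313
Std(X) = 5.457091, Std(Y) = 5.717025
r = 0.0202

0.0202


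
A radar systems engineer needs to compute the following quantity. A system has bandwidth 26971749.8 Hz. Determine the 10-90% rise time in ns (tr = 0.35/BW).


Rise time from bandwidth relationship:
tr = 0.35 / BW
   = 0.35 / 26971749.8
   = 1.297654037e-08 s
   = 12.9765 ns

12.9765 ns


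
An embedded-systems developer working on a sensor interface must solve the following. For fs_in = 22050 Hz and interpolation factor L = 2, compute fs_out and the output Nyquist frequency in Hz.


Step 1 — output sample rate after interpolation by L:
fs_out = L * fs_in = 2 * 22050 = 44100 Hz

Step 2 — Nyquist frequency of the output stream:
f_Nyq = fs_out / 2 = 44100 / 2 = 22050.0 Hz

fs_out = 44100 Hz; f_Nyquist = 22050.0 Hz


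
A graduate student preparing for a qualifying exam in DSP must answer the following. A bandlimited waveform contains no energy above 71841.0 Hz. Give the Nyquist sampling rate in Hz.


The Nyquist rate is twice the maximum frequency component.
fs_min = 2 * fmax
      = 2 * 71841.0
      = 143682.0 Hz

143682.0


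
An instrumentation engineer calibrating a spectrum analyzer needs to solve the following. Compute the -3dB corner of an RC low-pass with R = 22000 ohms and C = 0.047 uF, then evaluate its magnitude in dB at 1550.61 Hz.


Step 1 — cutoff frequency:
fc = 1 / (2*pi*R*C)
C = 0.047 uF = 4.7e-08 F
fc = 1 / (2*pi*22000*4.7e-08)
   = 153.922 Hz

Step 2 — magnitude at f = 1550.61 Hz:
|H(f)| = 1 / sqrt(1 + (f/fc)^2)
f/fc = 1550.61 / 153.922 = 10.073999
|H| = 1 / sqrt(1 + 101.485456) = 0.09878
|H|_dB = 20*log10(0.09878) = -20.11 dB

fc = 153.922 Hz; |H(1550.61 Hz)| = -20.11 dB


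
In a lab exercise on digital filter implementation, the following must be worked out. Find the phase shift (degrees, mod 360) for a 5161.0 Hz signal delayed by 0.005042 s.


Phase shift from frequency and time delay:
phi = 360 * f * t_delay
    = 360 * 5161.0 * 0.005042
    = 9367.83 degrees
    mod 360 = 7.83 degrees

7.83 degrees


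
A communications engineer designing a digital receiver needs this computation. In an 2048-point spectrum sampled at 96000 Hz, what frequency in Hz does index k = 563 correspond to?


Frequency of DFT bin k:
f_k = k * fs / N
    = 563 * 96000 / 2048
    = 54048000 / 2048
    = 26390.625 Hz

26390.625 Hz


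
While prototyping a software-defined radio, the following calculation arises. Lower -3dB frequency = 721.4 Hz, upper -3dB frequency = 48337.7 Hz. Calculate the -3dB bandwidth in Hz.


Bandwidth is the difference of -3dB frequencies:
BW = f_high - f_low
   = 48337.7 - 721.4
   = 47616.3 Hz

47616.3 Hz


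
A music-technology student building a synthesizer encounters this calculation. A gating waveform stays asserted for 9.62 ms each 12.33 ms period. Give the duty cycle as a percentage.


Duty cycle as a percentage:
DC = (t_on / T) * 100
   = (9.62 / 12.33) * 100
   = 0.780211 * 100
   = 78.02 %

78.02 %


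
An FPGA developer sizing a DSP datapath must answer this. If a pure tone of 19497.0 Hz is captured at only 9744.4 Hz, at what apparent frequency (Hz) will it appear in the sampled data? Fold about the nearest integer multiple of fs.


Compute the nearest integer multiple of fs to the signal:
n = round(19497.0 / 9744.4) = 2
f_alias = |19497.0 - 2 * 9744.4|
        = |19497.0 - 19488.8|
        = 8.2 Hz

8.2


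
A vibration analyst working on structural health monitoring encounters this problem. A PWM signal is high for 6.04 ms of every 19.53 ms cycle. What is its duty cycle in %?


Duty cycle as a percentage:
DC = (t_on / T) * 100
   = (6.04 / 19.53) * 100
   = 0.309268 * 100
   = 30.93 %

30.93 %


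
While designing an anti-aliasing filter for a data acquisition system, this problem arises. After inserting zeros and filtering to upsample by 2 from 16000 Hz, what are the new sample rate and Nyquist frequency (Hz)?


Step 1 — output sample rate after interpolation by L:
fs_out = L * fs_in = 2 * 16000 = 32000 Hz

Step 2 — Nyquist frequency of the output stream:
f_Nyq = fs_out / 2 = 32000 / 2 = 16000.0 Hz

fs_out = 32000 Hz; f_Nyquist = 16000.0 Hz


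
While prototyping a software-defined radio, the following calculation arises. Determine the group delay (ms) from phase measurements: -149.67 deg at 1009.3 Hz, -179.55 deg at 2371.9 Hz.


Group delay from phase difference:
tau = -d(phi)/d(omega)
d(phi) = -29.88 deg = -0.521504 rad
d(omega) = 2*pi*(2371.9 - 1009.3) = 8561.4683 rad/s
tau = -(-0.521504) / 8561.4683
    = 0.0609 ms

0.0609 ms


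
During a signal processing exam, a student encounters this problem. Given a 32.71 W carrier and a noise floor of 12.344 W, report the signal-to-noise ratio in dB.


SNR in decibels:
SNR = 10 * log10(Ps / Pn)
    = 10 * log10(32.71 / 12.344)
    = 10 * log10(2.6499)
    = 10 * 0.4232
    = 4.23 dB

4.23 dB
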